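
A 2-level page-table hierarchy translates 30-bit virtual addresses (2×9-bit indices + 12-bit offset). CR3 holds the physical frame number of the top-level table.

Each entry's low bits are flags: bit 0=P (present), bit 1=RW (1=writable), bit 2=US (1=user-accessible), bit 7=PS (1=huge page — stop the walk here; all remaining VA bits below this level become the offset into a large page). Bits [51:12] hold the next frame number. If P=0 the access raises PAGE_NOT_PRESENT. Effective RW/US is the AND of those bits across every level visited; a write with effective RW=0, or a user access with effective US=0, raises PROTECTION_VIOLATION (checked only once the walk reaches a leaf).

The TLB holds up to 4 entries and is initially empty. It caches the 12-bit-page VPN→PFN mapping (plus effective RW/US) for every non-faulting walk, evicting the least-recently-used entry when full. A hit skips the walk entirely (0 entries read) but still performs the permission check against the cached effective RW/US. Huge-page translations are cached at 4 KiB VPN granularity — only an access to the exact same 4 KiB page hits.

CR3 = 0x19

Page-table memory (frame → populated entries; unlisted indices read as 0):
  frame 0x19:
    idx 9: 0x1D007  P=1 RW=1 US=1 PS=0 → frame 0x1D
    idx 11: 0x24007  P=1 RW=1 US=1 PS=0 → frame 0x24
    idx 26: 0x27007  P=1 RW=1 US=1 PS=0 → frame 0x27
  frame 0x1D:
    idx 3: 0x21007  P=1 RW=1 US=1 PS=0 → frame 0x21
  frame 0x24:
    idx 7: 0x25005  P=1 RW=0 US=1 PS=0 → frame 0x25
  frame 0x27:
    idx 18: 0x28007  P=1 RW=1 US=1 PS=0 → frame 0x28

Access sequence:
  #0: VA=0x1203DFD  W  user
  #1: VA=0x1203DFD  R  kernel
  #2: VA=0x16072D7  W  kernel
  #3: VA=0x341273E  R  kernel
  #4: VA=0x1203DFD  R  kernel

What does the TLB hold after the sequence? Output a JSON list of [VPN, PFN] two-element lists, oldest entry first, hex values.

Trace:
#0 VA=0x1203DFD (w,user):
  lvl0: tbl 0x19, slot 9 ⇒ 0x1D007 (P1/RW1/US1/PS0)
  lvl1: tbl 0x1D, slot 3 ⇒ 0x21007 (P1/RW1/US1/PS0)
  → PA=0x21DFD  (2 entries read)
#1 VA=0x1203DFD (r,kernel):
  TLB hit vpn=0x1203 → PA=0x21DFD
#2 VA=0x16072D7 (w,kernel):
  lvl0: tbl 0x19, slot 11 ⇒ 0x24007 (P1/RW1/US1/PS0)
  lvl1: tbl 0x24, slot 7 ⇒ 0x25005 (P1/RW0/US1/PS0)
  ⇒ fault: PROTECTION_VIOLATION  — 2 lookups
#3 VA=0x341273E (r,kernel):
  lvl0: tbl 0x19, slot 26 ⇒ 0x27007 (P1/RW1/US1/PS0)
  lvl1: tbl 0x27, slot 18 ⇒ 0x28007 (P1/RW1/US1/PS0)
  → PA=0x2873E  (2 entries read)
#4 VA=0x1203DFD (r,kernel):
  TLB hit vpn=0x1203 → PA=0x21DFD

TLB: [["0x3412", "0x28"], ["0x1203", "0x21"]]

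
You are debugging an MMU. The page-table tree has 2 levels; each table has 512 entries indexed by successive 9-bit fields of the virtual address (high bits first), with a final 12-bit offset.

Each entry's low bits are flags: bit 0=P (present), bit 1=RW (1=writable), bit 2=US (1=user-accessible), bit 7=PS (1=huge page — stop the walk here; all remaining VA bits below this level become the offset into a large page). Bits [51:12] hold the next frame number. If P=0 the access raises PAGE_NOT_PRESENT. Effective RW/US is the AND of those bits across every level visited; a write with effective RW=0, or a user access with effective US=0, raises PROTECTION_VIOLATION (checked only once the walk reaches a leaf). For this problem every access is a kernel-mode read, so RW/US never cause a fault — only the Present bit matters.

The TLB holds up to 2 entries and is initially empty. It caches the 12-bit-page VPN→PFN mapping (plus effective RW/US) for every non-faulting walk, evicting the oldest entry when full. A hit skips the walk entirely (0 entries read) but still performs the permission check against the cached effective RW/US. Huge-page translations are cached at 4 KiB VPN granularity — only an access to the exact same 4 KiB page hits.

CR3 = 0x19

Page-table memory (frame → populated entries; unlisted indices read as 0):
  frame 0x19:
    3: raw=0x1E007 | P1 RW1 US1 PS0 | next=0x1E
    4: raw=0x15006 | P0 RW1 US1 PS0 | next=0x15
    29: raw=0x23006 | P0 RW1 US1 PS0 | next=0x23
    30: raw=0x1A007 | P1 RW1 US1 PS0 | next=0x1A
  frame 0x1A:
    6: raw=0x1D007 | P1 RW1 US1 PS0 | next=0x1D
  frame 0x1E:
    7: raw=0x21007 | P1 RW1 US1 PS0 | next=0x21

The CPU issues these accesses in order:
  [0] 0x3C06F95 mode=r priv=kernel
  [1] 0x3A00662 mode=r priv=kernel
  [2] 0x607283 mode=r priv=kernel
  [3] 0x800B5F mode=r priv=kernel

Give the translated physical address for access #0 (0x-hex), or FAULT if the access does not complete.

Trace:
#0 VA=0x3C06F95 (r,kernel):
  lvl0: tbl 0x19, slot 30 ⇒ 0x1A007 (P1/RW1/US1/PS0)
  lvl1: tbl 0x1A, slot 6 ⇒ 0x1D007 (P1/RW1/US1/PS0)
  ✓ 0x1DF95  — 2 lookups
#1 VA=0x3A00662 (r,kernel):
  lvl0: tbl 0x19, slot 29 ⇒ 0x23006 (P0/RW1/US1/PS0)
  ⇒ fault: PAGE_NOT_PRESENT  — 1 lookups
#2 VA=0x607283 (r,kernel):
  lvl0: tbl 0x19, slot 3 ⇒ 0x1E007 (P1/RW1/US1/PS0)
  lvl1: tbl 0x1E, slot 7 ⇒ 0x21007 (P1/RW1/US1/PS0)
  ✓ 0x21283  — 2 lookups
#3 VA=0x800B5F (r,kernel):
  lvl0: tbl 0x19, slot 4 ⇒ 0x15006 (P0/RW1/US1/PS0)
  ⇒ fault: PAGE_NOT_PRESENT  — 1 lookups

Access #0 PA: 0x1DF95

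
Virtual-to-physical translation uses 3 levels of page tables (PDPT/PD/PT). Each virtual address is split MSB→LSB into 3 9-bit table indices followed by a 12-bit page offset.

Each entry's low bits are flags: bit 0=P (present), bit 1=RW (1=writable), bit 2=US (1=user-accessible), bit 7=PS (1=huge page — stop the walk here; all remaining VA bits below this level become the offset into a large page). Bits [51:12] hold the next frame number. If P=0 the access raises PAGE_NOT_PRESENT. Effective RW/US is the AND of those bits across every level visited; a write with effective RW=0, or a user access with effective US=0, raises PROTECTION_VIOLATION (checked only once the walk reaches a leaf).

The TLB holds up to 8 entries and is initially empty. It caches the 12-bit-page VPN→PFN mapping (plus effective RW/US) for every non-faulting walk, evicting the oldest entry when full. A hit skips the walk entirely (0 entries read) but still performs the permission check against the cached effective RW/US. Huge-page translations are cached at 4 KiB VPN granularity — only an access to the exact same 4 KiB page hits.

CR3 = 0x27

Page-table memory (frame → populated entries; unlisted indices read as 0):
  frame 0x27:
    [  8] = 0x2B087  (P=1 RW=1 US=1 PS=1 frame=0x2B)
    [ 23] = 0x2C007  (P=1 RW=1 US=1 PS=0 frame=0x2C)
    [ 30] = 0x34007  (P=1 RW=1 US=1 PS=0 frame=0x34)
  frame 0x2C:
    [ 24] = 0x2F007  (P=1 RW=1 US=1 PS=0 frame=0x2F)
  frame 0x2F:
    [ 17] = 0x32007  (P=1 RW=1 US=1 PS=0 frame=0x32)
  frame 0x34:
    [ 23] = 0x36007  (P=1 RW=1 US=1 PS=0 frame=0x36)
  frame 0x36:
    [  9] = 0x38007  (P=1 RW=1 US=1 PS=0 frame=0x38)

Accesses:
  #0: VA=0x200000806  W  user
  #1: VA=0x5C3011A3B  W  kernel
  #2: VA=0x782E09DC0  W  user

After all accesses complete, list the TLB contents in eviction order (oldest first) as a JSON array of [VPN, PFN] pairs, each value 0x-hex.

Walk each access:
#0 VA=0x200000806 (w,user):
  [0] read 0x27 idx=8: raw=0x2B087 flags P=1 W=1 U=1 S=1
  ⇒ phys 0x2B806 (huge @L0)  [1 reads]
#1 VA=0x5C3011A3B (w,kernel):
  [0] read 0x27 idx=23: raw=0x2C007 flags P=1 W=1 U=1 S=0
  [1] read 0x2C idx=24: raw=0x2F007 flags P=1 W=1 U=1 S=0
  [2] read 0x2F idx=17: raw=0x32007 flags P=1 W=1 U=1 S=0
  ⇒ phys 0x32A3B  [3 reads]
#2 VA=0x782E09DC0 (w,user):
  [0] read 0x27 idx=30: raw=0x34007 flags P=1 W=1 U=1 S=0
  [1] read 0x34 idx=23: raw=0x36007 flags P=1 W=1 U=1 S=0
  [2] read 0x36 idx=9: raw=0x38007 flags P=1 W=1 U=1 S=0
  ⇒ phys 0x38DC0  [3 reads]

TLB: [["0x200000", "0x2B"], ["0x5C3011", "0x32"], ["0x782E09", "0x38"]]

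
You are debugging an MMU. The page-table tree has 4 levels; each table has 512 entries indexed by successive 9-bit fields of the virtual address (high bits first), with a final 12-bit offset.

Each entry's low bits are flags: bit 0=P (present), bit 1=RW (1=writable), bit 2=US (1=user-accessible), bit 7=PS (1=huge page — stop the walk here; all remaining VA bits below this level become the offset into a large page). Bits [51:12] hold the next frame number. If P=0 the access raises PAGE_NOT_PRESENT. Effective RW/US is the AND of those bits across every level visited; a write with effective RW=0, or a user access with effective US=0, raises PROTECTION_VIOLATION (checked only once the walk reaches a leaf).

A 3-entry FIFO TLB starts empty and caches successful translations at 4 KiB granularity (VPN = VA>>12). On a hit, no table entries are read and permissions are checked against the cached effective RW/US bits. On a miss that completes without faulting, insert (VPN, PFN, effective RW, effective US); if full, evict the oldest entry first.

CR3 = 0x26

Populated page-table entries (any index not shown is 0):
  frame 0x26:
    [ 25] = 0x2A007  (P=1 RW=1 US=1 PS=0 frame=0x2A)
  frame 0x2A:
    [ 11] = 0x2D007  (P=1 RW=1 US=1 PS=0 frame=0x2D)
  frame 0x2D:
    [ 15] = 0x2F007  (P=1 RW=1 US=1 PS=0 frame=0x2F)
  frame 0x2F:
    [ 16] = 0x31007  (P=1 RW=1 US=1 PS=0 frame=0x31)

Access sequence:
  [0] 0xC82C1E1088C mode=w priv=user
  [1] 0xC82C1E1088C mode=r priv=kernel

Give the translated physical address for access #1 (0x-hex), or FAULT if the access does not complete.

Walk each access:
#0 VA=0xC82C1E1088C (w,user):
  L0: frame=0x26 idx=25 entry=0x2A007 [P=1 RW=1 US=1 PS=0]
  L1: frame=0x2A idx=11 entry=0x2D007 [P=1 RW=1 US=1 PS=0]
  L2: frame=0x2D idx=15 entry=0x2F007 [P=1 RW=1 US=1 PS=0]
  L3: frame=0x2F idx=16 entry=0x31007 [P=1 RW=1 US=1 PS=0]
  ⇒ phys 0x3188C  [4 reads]
#1 VA=0xC82C1E1088C (r,kernel):
  TLB hit vpn=0xC82C1E10 → PA=0x3188C

Access #1 PA: 0x3188C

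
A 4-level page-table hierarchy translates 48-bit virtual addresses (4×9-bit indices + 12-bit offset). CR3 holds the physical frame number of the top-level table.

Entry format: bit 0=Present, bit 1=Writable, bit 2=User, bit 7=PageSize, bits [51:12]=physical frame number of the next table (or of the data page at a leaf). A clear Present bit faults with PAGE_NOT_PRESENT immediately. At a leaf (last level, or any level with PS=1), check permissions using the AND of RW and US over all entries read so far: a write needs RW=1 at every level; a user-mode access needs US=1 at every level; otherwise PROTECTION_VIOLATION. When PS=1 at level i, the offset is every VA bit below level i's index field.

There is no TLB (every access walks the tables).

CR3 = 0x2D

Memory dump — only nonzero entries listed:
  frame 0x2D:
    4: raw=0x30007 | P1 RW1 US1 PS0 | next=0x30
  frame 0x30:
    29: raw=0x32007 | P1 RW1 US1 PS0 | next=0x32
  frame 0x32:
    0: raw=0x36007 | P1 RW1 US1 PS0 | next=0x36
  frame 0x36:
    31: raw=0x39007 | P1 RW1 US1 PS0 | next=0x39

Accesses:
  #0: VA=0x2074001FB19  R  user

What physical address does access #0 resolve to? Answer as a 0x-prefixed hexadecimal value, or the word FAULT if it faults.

Per-access translation:
#0 VA=0x2074001FB19 (r,user):
  lvl0: tbl 0x2D, slot 4 ⇒ 0x30007 (P1/RW1/US1/PS0)
  lvl1: tbl 0x30, slot 29 ⇒ 0x32007 (P1/RW1/US1/PS0)
  lvl2: tbl 0x32, slot 0 ⇒ 0x36007 (P1/RW1/US1/PS0)
  lvl3: tbl 0x36, slot 31 ⇒ 0x39007 (P1/RW1/US1/PS0)
  → PA=0x39B19  (4 entries read)

Access #0 PA: 0x39B19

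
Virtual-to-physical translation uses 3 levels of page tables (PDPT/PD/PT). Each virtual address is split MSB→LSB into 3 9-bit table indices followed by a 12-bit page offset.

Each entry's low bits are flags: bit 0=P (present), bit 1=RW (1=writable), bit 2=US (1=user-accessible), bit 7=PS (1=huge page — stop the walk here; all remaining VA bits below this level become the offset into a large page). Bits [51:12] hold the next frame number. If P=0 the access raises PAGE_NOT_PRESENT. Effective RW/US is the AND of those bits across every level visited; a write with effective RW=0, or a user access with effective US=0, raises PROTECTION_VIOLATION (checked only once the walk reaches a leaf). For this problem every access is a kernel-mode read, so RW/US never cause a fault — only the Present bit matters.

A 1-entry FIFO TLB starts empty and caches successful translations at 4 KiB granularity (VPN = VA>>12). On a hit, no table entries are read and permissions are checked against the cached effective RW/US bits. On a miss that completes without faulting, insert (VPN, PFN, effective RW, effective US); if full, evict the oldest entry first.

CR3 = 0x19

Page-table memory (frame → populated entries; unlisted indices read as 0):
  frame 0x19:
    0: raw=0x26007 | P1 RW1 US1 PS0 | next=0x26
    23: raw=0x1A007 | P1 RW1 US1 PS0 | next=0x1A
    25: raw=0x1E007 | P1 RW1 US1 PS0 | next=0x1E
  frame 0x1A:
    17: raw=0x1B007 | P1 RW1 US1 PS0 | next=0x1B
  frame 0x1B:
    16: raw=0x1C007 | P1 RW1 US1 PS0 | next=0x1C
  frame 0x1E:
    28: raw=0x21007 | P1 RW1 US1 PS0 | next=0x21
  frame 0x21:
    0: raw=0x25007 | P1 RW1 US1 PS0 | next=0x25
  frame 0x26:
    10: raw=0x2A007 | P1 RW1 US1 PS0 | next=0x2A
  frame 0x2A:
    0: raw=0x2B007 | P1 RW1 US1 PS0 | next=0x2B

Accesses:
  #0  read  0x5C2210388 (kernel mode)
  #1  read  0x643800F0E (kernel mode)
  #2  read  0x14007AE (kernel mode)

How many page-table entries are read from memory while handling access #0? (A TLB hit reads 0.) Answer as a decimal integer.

Walk each access:
#0 VA=0x5C2210388 (r,kernel):
  lvl0: tbl 0x19, slot 23 ⇒ 0x1A007 (P1/RW1/US1/PS0)
  lvl1: tbl 0x1A, slot 17 ⇒ 0x1B007 (P1/RW1/US1/PS0)
  lvl2: tbl 0x1B, slot 16 ⇒ 0x1C007 (P1/RW1/US1/PS0)
  ⇒ phys 0x1C388  [3 reads]
#1 VA=0x643800F0E (r,kernel):
  lvl0: tbl 0x19, slot 25 ⇒ 0x1E007 (P1/RW1/US1/PS0)
  lvl1: tbl 0x1E, slot 28 ⇒ 0x21007 (P1/RW1/US1/PS0)
  lvl2: tbl 0x21, slot 0 ⇒ 0x25007 (P1/RW1/US1/PS0)
  ⇒ phys 0x25F0E  [3 reads]
#2 VA=0x14007AE (r,kernel):
  lvl0: tbl 0x19, slot 0 ⇒ 0x26007 (P1/RW1/US1/PS0)
  lvl1: tbl 0x26, slot 10 ⇒ 0x2A007 (P1/RW1/US1/PS0)
  lvl2: tbl 0x2A, slot 0 ⇒ 0x2B007 (P1/RW1/US1/PS0)
  ⇒ phys 0x2B7AE  [3 reads]

Entries read for #0: 3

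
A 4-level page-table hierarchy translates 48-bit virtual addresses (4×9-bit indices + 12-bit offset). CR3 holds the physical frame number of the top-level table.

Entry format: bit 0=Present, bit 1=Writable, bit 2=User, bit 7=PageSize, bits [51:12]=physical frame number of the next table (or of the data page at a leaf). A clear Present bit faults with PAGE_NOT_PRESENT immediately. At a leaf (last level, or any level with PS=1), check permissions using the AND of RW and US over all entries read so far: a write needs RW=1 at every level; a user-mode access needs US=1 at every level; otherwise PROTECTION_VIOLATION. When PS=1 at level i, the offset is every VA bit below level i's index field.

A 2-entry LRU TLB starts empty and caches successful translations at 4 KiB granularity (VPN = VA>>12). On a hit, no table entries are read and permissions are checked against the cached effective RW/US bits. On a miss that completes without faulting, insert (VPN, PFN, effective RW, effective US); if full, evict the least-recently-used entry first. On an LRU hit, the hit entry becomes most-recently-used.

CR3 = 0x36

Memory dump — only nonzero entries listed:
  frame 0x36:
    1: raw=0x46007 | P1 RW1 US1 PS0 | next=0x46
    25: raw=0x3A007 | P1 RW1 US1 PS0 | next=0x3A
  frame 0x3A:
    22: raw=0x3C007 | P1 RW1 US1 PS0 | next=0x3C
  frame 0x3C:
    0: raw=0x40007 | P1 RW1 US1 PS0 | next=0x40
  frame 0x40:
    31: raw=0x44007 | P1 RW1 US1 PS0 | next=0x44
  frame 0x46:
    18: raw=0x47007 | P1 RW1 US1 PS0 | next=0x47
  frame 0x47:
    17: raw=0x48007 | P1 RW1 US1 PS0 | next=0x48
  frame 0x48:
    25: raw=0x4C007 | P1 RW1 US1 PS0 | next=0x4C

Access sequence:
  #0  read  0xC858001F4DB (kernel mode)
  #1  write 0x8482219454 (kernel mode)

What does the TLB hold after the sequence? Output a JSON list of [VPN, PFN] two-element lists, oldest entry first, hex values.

Walk each access:
#0 VA=0xC858001F4DB (r,kernel):
  [0] read 0x36 idx=25: raw=0x3A007 flags P=1 W=1 U=1 S=0
  [1] read 0x3A idx=22: raw=0x3C007 flags P=1 W=1 U=1 S=0
  [2] read 0x3C idx=0: raw=0x40007 flags P=1 W=1 U=1 S=0
  [3] read 0x40 idx=31: raw=0x44007 flags P=1 W=1 U=1 S=0
  ✓ 0x444DB  — 4 lookups
#1 VA=0x8482219454 (w,kernel):
  [0] read 0x36 idx=1: raw=0x46007 flags P=1 W=1 U=1 S=0
  [1] read 0x46 idx=18: raw=0x47007 flags P=1 W=1 U=1 S=0
  [2] read 0x47 idx=17: raw=0x48007 flags P=1 W=1 U=1 S=0
  [3] read 0x48 idx=25: raw=0x4C007 flags P=1 W=1 U=1 S=0
  ✓ 0x4C454  — 4 lookups

TLB: [["0xC858001F", "0x44"], ["0x8482219", "0x4C"]]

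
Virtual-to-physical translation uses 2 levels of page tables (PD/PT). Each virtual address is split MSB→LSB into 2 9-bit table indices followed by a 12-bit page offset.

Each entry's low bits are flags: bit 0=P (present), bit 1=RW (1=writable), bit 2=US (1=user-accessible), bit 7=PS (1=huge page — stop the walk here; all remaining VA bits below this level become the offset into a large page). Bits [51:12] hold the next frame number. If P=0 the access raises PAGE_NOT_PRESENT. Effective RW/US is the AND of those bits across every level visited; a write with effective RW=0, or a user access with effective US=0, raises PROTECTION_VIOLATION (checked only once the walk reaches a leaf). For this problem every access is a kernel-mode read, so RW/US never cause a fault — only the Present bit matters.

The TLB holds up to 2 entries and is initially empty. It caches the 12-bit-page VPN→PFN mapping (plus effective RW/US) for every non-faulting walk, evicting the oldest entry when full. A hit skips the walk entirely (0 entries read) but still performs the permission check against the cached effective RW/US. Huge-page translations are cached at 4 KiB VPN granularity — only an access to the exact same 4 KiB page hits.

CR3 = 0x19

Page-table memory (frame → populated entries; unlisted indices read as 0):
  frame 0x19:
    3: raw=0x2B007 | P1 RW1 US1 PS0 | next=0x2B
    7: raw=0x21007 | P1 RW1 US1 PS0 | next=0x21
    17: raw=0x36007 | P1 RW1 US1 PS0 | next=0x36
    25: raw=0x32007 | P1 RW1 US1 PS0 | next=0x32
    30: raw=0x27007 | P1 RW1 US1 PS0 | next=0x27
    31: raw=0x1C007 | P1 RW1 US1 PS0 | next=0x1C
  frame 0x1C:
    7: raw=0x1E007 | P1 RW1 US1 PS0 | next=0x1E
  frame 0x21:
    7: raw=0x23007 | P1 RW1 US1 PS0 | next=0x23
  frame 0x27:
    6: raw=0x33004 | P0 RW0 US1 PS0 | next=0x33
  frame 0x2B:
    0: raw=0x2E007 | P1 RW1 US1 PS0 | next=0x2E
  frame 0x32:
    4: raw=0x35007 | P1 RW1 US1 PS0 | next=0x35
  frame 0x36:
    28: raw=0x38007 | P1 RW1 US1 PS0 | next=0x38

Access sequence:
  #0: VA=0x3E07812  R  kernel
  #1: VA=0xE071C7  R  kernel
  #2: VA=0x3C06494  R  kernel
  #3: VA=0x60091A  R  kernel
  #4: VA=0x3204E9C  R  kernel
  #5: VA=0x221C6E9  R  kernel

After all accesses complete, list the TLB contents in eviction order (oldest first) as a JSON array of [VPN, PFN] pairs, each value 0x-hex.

Per-access translation:
#0 VA=0x3E07812 (r,kernel):
  L0 @0x19[31] → 0x1C007  P=1,RW=1,US=1,PS=0
  L1 @0x1C[7] → 0x1E007  P=1,RW=1,US=1,PS=0
  ⇒ phys 0x1E812  [2 reads]
#1 VA=0xE071C7 (r,kernel):
  L0 @0x19[7] → 0x21007  P=1,RW=1,US=1,PS=0
  L1 @0x21[7] → 0x23007  P=1,RW=1,US=1,PS=0
  ⇒ phys 0x231C7  [2 reads]
#2 VA=0x3C06494 (r,kernel):
  L0 @0x19[30] → 0x27007  P=1,RW=1,US=1,PS=0
  L1 @0x27[6] → 0x33004  P=0,RW=0,US=1,PS=0
  ⇒ fault: PAGE_NOT_PRESENT  — 2 lookups
#3 VA=0x60091A (r,kernel):
  L0 @0x19[3] → 0x2B007  P=1,RW=1,US=1,PS=0
  L1 @0x2B[0] → 0x2E007  P=1,RW=1,US=1,PS=0
  ⇒ phys 0x2E91A  [2 reads]
#4 VA=0x3204E9C (r,kernel):
  L0 @0x19[25] → 0x32007  P=1,RW=1,US=1,PS=0
  L1 @0x32[4] → 0x35007  P=1,RW=1,US=1,PS=0
  ⇒ phys 0x35E9C  [2 reads]
#5 VA=0x221C6E9 (r,kernel):
  L0 @0x19[17] → 0x36007  P=1,RW=1,US=1,PS=0
  L1 @0x36[28] → 0x38007  P=1,RW=1,US=1,PS=0
  ⇒ phys 0x386E9  [2 reads]

TLB: [["0x3204", "0x35"], ["0x221C", "0x38"]]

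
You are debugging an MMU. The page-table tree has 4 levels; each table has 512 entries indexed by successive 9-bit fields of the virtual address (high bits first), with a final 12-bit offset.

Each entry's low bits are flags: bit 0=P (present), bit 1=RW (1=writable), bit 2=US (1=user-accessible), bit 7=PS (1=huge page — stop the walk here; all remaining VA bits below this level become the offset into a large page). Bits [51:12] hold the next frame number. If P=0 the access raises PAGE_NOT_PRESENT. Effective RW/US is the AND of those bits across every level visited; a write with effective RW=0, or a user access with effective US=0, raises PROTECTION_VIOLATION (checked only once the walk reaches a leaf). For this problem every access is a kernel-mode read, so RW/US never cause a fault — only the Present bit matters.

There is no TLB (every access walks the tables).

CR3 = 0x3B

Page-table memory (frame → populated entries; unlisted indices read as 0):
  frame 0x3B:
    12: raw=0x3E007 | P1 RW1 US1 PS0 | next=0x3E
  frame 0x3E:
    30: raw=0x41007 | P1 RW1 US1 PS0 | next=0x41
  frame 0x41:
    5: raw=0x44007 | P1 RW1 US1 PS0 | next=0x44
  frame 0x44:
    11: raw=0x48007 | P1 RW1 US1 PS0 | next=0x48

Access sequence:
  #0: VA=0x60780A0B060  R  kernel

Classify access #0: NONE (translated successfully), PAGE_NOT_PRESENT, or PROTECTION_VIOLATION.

Per-access translation:
#0 VA=0x60780A0B060 (r,kernel):
  L0 @0x3B[12] → 0x3E007  P=1,RW=1,US=1,PS=0
  L1 @0x3E[30] → 0x41007  P=1,RW=1,US=1,PS=0
  L2 @0x41[5] → 0x44007  P=1,RW=1,US=1,PS=0
  L3 @0x44[11] → 0x48007  P=1,RW=1,US=1,PS=0
  ⇒ phys 0x48060  [4 reads]

Access #0 fault: NONE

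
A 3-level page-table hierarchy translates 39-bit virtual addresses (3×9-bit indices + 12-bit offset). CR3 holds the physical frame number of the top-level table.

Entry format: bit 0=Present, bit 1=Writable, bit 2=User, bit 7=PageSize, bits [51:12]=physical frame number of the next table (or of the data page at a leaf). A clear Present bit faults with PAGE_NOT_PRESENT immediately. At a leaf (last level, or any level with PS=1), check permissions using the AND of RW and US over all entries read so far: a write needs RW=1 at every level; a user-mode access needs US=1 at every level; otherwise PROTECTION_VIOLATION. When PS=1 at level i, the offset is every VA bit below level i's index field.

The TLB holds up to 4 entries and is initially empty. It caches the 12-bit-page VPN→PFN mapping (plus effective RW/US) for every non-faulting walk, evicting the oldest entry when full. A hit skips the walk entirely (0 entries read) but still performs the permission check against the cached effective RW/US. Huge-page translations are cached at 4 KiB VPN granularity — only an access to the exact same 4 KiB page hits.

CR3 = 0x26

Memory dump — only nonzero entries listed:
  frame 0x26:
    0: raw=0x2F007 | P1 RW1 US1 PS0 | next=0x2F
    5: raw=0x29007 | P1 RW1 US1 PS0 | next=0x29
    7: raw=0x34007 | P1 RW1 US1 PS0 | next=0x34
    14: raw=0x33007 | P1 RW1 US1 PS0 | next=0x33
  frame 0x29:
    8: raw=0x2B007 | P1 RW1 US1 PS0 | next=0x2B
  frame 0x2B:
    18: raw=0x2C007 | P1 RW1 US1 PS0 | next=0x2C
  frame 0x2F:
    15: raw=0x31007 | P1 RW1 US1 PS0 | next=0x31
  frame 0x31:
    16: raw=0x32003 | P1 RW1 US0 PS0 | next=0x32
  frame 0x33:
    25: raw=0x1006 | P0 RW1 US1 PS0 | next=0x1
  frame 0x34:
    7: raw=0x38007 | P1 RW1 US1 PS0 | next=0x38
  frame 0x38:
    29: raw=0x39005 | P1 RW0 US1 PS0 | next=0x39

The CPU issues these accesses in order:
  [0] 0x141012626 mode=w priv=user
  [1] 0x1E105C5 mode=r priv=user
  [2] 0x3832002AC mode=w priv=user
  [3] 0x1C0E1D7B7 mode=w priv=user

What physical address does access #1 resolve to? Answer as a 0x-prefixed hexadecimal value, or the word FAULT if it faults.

Trace:
#0 VA=0x141012626 (w,user):
  L0: frame=0x26 idx=5 entry=0x29007 [P=1 RW=1 US=1 PS=0]
  L1: frame=0x29 idx=8 entry=0x2B007 [P=1 RW=1 US=1 PS=0]
  L2: frame=0x2B idx=18 entry=0x2C007 [P=1 RW=1 US=1 PS=0]
  ✓ 0x2C626  — 3 lookups
#1 VA=0x1E105C5 (r,user):
  L0: frame=0x26 idx=0 entry=0x2F007 [P=1 RW=1 US=1 PS=0]
  L1: frame=0x2F idx=15 entry=0x31007 [P=1 RW=1 US=1 PS=0]
  L2: frame=0x31 idx=16 entry=0x32003 [P=1 RW=1 US=0 PS=0]
  ⇒ fault: PROTECTION_VIOLATION  — 3 lookups
#2 VA=0x3832002AC (w,user):
  L0: frame=0x26 idx=14 entry=0x33007 [P=1 RW=1 US=1 PS=0]
  L1: frame=0x33 idx=25 entry=0x1006 [P=0 RW=1 US=1 PS=0]
  ⇒ fault: PAGE_NOT_PRESENT  — 2 lookups
#3 VA=0x1C0E1D7B7 (w,user):
  L0: frame=0x26 idx=7 entry=0x34007 [P=1 RW=1 US=1 PS=0]
  L1: frame=0x34 idx=7 entry=0x38007 [P=1 RW=1 US=1 PS=0]
  L2: frame=0x38 idx=29 entry=0x39005 [P=1 RW=0 US=1 PS=0]
  ⇒ fault: PROTECTION_VIOLATION  — 3 lookups

Access #1 PA: FAULT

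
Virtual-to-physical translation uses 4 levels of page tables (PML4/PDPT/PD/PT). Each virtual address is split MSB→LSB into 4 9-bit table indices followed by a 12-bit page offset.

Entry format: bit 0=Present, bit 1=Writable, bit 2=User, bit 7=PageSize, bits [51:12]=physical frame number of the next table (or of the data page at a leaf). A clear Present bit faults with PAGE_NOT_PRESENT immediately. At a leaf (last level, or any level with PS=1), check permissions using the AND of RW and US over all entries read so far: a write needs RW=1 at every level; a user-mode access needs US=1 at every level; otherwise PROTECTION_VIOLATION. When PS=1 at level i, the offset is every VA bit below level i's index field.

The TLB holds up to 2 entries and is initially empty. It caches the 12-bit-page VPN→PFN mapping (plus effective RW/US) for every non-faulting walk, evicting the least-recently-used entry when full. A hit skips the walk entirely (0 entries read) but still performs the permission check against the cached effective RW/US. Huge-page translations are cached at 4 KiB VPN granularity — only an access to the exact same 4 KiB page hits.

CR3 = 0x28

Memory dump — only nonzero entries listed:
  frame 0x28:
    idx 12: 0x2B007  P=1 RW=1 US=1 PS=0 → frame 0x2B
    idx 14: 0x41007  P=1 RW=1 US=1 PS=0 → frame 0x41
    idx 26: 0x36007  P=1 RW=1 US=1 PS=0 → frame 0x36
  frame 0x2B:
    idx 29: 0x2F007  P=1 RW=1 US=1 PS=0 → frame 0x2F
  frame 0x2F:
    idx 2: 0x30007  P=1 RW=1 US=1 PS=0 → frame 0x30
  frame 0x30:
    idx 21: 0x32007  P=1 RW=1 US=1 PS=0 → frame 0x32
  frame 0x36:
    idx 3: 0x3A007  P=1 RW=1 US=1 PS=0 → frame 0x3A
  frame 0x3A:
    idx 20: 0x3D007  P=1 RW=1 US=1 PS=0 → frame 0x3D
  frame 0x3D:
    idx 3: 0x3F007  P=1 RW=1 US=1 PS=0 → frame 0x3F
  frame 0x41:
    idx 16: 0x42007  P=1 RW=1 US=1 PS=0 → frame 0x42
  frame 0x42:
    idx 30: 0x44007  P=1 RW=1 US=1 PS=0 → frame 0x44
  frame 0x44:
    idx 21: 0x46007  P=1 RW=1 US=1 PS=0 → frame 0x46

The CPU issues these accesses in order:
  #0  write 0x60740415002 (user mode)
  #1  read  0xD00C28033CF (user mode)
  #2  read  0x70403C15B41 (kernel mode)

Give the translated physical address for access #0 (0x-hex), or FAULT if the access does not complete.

Trace:
#0 VA=0x60740415002 (w,user):
  L0: frame=0x28 idx=12 entry=0x2B007 [P=1 RW=1 US=1 PS=0]
  L1: frame=0x2B idx=29 entry=0x2F007 [P=1 RW=1 US=1 PS=0]
  L2: frame=0x2F idx=2 entry=0x30007 [P=1 RW=1 US=1 PS=0]
  L3: frame=0x30 idx=21 entry=0x32007 [P=1 RW=1 US=1 PS=0]
  → PA=0x32002  (4 entries read)
#1 VA=0xD00C28033CF (r,user):
  L0: frame=0x28 idx=26 entry=0x36007 [P=1 RW=1 US=1 PS=0]
  L1: frame=0x36 idx=3 entry=0x3A007 [P=1 RW=1 US=1 PS=0]
  L2: frame=0x3A idx=20 entry=0x3D007 [P=1 RW=1 US=1 PS=0]
  L3: frame=0x3D idx=3 entry=0x3F007 [P=1 RW=1 US=1 PS=0]
  → PA=0x3F3CF  (4 entries read)
#2 VA=0x70403C15B41 (r,kernel):
  L0: frame=0x28 idx=14 entry=0x41007 [P=1 RW=1 US=1 PS=0]
  L1: frame=0x41 idx=16 entry=0x42007 [P=1 RW=1 US=1 PS=0]
  L2: frame=0x42 idx=30 entry=0x44007 [P=1 RW=1 US=1 PS=0]
  L3: frame=0x44 idx=21 entry=0x46007 [P=1 RW=1 US=1 PS=0]
  → PA=0x46B41  (4 entries read)

Access #0 PA: 0x32002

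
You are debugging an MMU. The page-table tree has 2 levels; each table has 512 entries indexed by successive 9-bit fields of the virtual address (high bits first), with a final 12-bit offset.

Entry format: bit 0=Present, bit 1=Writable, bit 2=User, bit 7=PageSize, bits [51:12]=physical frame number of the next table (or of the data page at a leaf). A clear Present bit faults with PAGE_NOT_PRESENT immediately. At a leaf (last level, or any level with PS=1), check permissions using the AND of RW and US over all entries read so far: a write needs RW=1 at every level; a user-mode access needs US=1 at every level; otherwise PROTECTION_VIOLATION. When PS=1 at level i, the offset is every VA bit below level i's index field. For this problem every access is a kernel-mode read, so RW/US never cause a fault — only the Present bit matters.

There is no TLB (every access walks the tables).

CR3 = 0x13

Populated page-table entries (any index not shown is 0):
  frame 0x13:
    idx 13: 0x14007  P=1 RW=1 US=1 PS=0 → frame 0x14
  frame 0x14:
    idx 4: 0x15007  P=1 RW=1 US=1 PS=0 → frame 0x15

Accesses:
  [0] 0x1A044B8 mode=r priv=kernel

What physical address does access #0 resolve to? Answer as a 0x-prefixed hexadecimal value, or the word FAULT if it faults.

Walk each access:
#0 VA=0x1A044B8 (r,kernel):
  L0: frame=0x13 idx=13 entry=0x14007 [P=1 RW=1 US=1 PS=0]
  L1: frame=0x14 idx=4 entry=0x15007 [P=1 RW=1 US=1 PS=0]
  → PA=0x154B8  (2 entries read)

Access #0 PA: 0x154B8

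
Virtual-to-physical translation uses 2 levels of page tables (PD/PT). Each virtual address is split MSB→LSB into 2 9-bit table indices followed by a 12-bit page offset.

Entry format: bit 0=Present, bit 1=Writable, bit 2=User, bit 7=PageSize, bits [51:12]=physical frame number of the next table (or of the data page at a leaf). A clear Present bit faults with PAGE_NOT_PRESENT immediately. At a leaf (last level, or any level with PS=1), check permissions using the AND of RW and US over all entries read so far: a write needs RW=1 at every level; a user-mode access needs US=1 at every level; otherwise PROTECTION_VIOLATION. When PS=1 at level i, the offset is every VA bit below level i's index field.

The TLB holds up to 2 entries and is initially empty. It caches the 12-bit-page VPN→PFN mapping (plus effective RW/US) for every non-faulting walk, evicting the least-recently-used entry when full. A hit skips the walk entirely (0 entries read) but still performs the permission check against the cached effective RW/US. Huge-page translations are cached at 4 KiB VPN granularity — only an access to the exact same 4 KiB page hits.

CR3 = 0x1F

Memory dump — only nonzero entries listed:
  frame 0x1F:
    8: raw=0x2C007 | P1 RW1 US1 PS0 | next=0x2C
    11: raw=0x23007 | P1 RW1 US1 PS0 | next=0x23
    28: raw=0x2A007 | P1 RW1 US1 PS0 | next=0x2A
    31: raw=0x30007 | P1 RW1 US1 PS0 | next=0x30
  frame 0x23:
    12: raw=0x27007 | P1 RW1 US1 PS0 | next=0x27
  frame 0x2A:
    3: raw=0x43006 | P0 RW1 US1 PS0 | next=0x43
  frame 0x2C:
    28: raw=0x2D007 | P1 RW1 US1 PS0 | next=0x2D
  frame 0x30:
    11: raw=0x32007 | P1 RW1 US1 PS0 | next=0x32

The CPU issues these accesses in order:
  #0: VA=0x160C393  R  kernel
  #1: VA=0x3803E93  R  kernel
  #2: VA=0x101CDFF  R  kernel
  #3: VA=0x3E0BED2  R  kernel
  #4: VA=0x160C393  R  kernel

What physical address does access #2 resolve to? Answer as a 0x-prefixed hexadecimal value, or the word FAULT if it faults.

Trace:
#0 VA=0x160C393 (r,kernel):
  [0] read 0x1F idx=11: raw=0x23007 flags P=1 W=1 U=1 S=0
  [1] read 0x23 idx=12: raw=0x27007 flags P=1 W=1 U=1 S=0
  ✓ 0x27393  — 2 lookups
#1 VA=0x3803E93 (r,kernel):
  [0] read 0x1F idx=28: raw=0x2A007 flags P=1 W=1 U=1 S=0
  [1] read 0x2A idx=3: raw=0x43006 flags P=0 W=1 U=1 S=0
  ⇒ fault: PAGE_NOT_PRESENT  — 2 lookups
#2 VA=0x101CDFF (r,kernel):
  [0] read 0x1F idx=8: raw=0x2C007 flags P=1 W=1 U=1 S=0
  [1] read 0x2C idx=28: raw=0x2D007 flags P=1 W=1 U=1 S=0
  ✓ 0x2DDFF  — 2 lookups
#3 VA=0x3E0BED2 (r,kernel):
  [0] read 0x1F idx=31: raw=0x30007 flags P=1 W=1 U=1 S=0
  [1] read 0x30 idx=11: raw=0x32007 flags P=1 W=1 U=1 S=0
  ✓ 0x32ED2  — 2 lookups
#4 VA=0x160C393 (r,kernel):
  [0] read 0x1F idx=11: raw=0x23007 flags P=1 W=1 U=1 S=0
  [1] read 0x23 idx=12: raw=0x27007 flags P=1 W=1 U=1 S=0
  ✓ 0x27393  — 2 lookups

Access #2 PA: 0x2DDFF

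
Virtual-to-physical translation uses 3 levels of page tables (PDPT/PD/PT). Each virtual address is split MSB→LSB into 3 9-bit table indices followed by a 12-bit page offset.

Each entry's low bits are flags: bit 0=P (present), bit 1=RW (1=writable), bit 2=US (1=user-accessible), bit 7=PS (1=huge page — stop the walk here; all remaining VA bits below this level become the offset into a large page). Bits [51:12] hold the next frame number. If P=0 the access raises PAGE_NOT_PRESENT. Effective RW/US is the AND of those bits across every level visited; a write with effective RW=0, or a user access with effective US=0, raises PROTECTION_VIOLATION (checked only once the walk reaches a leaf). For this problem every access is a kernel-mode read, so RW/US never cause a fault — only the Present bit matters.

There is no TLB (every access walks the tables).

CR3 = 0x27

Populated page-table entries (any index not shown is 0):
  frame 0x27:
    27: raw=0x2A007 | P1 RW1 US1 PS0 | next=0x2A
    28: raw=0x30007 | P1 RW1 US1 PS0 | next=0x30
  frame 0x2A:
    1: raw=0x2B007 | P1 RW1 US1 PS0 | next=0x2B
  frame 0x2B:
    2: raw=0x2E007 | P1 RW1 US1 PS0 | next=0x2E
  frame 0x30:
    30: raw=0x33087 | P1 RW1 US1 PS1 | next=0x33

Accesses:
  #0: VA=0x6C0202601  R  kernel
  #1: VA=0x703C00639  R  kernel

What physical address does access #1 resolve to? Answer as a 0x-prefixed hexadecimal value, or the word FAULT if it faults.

Trace:
#0 VA=0x6C0202601 (r,kernel):
  [0] read 0x27 idx=27: raw=0x2A007 flags P=1 W=1 U=1 S=0
  [1] read 0x2A idx=1: raw=0x2B007 flags P=1 W=1 U=1 S=0
  [2] read 0x2B idx=2: raw=0x2E007 flags P=1 W=1 U=1 S=0
  ✓ 0x2E601  — 3 lookups
#1 VA=0x703C00639 (r,kernel):
  [0] read 0x27 idx=28: raw=0x30007 flags P=1 W=1 U=1 S=0
  [1] read 0x30 idx=30: raw=0x33087 flags P=1 W=1 U=1 S=1
  ✓ 0x33639 (huge @L1)  — 2 lookups

Access #1 PA: 0x33639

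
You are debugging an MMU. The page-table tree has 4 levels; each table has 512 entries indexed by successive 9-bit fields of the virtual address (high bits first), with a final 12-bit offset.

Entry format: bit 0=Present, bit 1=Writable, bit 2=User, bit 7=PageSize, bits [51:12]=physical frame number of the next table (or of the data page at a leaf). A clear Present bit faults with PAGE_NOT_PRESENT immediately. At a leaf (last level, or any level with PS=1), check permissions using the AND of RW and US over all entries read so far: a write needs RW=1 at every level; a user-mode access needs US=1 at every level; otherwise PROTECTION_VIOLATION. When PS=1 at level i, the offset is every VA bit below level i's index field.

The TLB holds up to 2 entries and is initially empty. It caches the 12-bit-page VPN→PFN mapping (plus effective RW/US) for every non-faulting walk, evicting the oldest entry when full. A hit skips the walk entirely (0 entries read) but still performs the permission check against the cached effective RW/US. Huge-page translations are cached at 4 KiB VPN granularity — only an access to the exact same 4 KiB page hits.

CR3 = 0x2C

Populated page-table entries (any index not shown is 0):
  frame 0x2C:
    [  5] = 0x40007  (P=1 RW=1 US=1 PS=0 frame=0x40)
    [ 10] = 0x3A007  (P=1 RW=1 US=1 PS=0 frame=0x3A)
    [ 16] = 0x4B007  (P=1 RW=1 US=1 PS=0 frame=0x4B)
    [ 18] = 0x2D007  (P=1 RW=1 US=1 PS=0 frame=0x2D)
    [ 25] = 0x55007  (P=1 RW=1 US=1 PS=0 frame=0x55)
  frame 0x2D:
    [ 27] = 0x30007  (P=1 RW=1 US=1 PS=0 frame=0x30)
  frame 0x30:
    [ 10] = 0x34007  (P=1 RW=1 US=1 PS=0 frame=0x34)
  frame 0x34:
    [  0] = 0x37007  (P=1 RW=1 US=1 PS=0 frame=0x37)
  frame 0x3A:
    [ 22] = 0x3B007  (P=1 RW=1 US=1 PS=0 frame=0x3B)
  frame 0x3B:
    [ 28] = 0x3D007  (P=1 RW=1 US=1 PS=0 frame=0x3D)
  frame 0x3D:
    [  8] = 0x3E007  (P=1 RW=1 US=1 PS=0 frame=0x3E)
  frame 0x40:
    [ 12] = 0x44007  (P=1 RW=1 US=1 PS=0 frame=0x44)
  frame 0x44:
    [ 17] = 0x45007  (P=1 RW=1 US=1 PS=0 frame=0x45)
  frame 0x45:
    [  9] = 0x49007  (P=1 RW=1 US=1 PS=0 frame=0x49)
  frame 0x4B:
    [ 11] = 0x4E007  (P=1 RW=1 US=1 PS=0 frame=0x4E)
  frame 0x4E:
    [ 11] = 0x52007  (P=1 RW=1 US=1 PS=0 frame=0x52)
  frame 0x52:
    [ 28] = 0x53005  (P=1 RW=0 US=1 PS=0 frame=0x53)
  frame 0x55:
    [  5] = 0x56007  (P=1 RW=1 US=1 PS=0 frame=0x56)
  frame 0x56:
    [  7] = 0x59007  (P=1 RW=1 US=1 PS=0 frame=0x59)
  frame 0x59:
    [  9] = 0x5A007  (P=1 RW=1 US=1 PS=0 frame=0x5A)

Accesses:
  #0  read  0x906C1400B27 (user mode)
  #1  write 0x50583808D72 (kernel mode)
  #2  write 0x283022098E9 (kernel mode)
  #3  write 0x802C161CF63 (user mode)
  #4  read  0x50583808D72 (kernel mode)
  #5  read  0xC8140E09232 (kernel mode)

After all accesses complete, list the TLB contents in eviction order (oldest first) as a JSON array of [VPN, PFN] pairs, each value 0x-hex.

Walk each access:
#0 VA=0x906C1400B27 (r,user):
  lvl0: tbl 0x2C, slot 18 ⇒ 0x2D007 (P1/RW1/US1/PS0)
  lvl1: tbl 0x2D, slot 27 ⇒ 0x30007 (P1/RW1/US1/PS0)
  lvl2: tbl 0x30, slot 10 ⇒ 0x34007 (P1/RW1/US1/PS0)
  lvl3: tbl 0x34, slot 0 ⇒ 0x37007 (P1/RW1/US1/PS0)
  ✓ 0x37B27  — 4 lookups
#1 VA=0x50583808D72 (w,kernel):
  lvl0: tbl 0x2C, slot 10 ⇒ 0x3A007 (P1/RW1/US1/PS0)
  lvl1: tbl 0x3A, slot 22 ⇒ 0x3B007 (P1/RW1/US1/PS0)
  lvl2: tbl 0x3B, slot 28 ⇒ 0x3D007 (P1/RW1/US1/PS0)
  lvl3: tbl 0x3D, slot 8 ⇒ 0x3E007 (P1/RW1/US1/PS0)
  ✓ 0x3ED72  — 4 lookups
#2 VA=0x283022098E9 (w,kernel):
  lvl0: tbl 0x2C, slot 5 ⇒ 0x40007 (P1/RW1/US1/PS0)
  lvl1: tbl 0x40, slot 12 ⇒ 0x44007 (P1/RW1/US1/PS0)
  lvl2: tbl 0x44, slot 17 ⇒ 0x45007 (P1/RW1/US1/PS0)
  lvl3: tbl 0x45, slot 9 ⇒ 0x49007 (P1/RW1/US1/PS0)
  ✓ 0x498E9  — 4 lookups
#3 VA=0x802C161CF63 (w,user):
  lvl0: tbl 0x2C, slot 16 ⇒ 0x4B007 (P1/RW1/US1/PS0)
  lvl1: tbl 0x4B, slot 11 ⇒ 0x4E007 (P1/RW1/US1/PS0)
  lvl2: tbl 0x4E, slot 11 ⇒ 0x52007 (P1/RW1/US1/PS0)
  lvl3: tbl 0x52, slot 28 ⇒ 0x53005 (P1/RW0/US1/PS0)
  ⇒ fault: PROTECTION_VIOLATION  — 4 lookups
#4 VA=0x50583808D72 (r,kernel):
  TLB hit vpn=0x50583808 → PA=0x3ED72
#5 VA=0xC8140E09232 (r,kernel):
  lvl0: tbl 0x2C, slot 25 ⇒ 0x55007 (P1/RW1/US1/PS0)
  lvl1: tbl 0x55, slot 5 ⇒ 0x56007 (P1/RW1/US1/PS0)
  lvl2: tbl 0x56, slot 7 ⇒ 0x59007 (P1/RW1/US1/PS0)
  lvl3: tbl 0x59, slot 9 ⇒ 0x5A007 (P1/RW1/US1/PS0)
  ✓ 0x5A232  — 4 lookups

TLB: [["0x28302209", "0x49"], ["0xC8140E09", "0x5A"]]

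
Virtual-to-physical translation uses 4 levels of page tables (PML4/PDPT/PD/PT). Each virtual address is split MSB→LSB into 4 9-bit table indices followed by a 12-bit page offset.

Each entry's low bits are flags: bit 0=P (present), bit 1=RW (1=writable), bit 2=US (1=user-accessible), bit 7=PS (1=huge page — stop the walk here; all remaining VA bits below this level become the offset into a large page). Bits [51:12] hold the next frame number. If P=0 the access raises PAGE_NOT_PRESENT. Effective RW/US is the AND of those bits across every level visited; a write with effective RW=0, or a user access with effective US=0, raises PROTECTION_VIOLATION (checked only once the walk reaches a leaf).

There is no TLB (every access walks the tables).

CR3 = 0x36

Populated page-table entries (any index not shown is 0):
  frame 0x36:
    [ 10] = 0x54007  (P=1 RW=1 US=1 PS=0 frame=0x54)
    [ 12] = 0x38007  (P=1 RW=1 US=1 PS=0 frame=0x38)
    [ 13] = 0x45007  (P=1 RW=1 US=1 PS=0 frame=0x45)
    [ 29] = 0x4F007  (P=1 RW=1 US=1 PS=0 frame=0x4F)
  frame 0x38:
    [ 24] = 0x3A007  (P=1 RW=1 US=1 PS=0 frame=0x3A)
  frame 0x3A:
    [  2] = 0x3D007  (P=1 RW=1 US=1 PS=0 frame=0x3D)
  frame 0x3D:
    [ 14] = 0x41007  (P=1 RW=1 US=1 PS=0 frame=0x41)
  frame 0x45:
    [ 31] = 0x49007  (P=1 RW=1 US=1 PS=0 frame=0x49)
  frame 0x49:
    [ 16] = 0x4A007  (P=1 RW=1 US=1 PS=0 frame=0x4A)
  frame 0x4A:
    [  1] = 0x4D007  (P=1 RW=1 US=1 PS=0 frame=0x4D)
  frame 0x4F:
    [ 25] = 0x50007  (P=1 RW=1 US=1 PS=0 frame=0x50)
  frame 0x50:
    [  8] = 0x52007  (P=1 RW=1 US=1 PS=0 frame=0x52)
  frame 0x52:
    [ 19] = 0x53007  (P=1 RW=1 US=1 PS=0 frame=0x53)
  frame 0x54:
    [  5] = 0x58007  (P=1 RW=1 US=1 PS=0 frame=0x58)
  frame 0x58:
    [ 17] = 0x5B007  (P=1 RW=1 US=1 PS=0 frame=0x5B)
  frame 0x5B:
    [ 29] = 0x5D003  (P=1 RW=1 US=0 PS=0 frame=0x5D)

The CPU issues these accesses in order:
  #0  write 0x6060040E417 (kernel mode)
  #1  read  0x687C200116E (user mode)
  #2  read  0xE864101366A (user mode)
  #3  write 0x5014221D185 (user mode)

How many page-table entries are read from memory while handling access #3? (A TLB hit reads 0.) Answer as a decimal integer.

Trace:
#0 VA=0x6060040E417 (w,kernel):
  L0 @0x36[12] → 0x38007  P=1,RW=1,US=1,PS=0
  L1 @0x38[24] → 0x3A007  P=1,RW=1,US=1,PS=0
  L2 @0x3A[2] → 0x3D007  P=1,RW=1,US=1,PS=0
  L3 @0x3D[14] → 0x41007  P=1,RW=1,US=1,PS=0
  ⇒ phys 0x41417  [4 reads]
#1 VA=0x687C200116E (r,user):
  L0 @0x36[13] → 0x45007  P=1,RW=1,US=1,PS=0
  L1 @0x45[31] → 0x49007  P=1,RW=1,US=1,PS=0
  L2 @0x49[16] → 0x4A007  P=1,RW=1,US=1,PS=0
  L3 @0x4A[1] → 0x4D007  P=1,RW=1,US=1,PS=0
  ⇒ phys 0x4D16E  [4 reads]
#2 VA=0xE864101366A (r,user):
  L0 @0x36[29] → 0x4F007  P=1,RW=1,US=1,PS=0
  L1 @0x4F[25] → 0x50007  P=1,RW=1,US=1,PS=0
  L2 @0x50[8] → 0x52007  P=1,RW=1,US=1,PS=0
  L3 @0x52[19] → 0x53007  P=1,RW=1,US=1,PS=0
  ⇒ phys 0x5366A  [4 reads]
#3 VA=0x5014221D185 (w,user):
  L0 @0x36[10] → 0x54007  P=1,RW=1,US=1,PS=0
  L1 @0x54[5] → 0x58007  P=1,RW=1,US=1,PS=0
  L2 @0x58[17] → 0x5B007  P=1,RW=1,US=1,PS=0
  L3 @0x5B[29] → 0x5D003  P=1,RW=1,US=0,PS=0
  ⇒ fault: PROTECTION_VIOLATION  — 4 lookups

Entries read for #3: 4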